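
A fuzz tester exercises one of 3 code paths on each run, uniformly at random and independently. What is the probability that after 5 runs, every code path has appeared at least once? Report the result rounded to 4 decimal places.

0.6173

Let A_i be the event that code path i is missing after 5 runs. By inclusion–exclusion on the A_i,
P(all seen) = Σ_{j=0}^{3} (-1)^j C(3,j)((3-j)/3)^5
= 1.00000 - 0.39506 + 0.01235 - 0.00000
= 0.61728.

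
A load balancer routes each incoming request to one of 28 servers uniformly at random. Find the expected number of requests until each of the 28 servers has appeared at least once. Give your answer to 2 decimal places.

109.96

The wait to go from k to k+1 distinct servers is geometric with mean 28/(28-k).
E[T] = 28/28 + 28/27 + 28/26 + ... + 28/2 + 28/1 = 28·H_{28}.
H_{28} = 3.927, so E[T] = 109.961.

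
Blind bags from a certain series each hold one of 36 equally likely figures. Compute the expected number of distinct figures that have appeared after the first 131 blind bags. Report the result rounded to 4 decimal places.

35.1014

For each figure, P(seen in 131 blind bags) = 1 - (35/36)^131 = 0.97504.
By linearity of expectation, E[distinct seen] = 36·(1 - (35/36)^131) = 35.10135.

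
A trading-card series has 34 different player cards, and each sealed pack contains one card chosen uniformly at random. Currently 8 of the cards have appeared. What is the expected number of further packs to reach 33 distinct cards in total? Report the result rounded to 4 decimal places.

97.0503

From k distinct to k+1 distinct takes on average 34/(34-k) packs.
Sum over k = 8,...,32: E = 34/26 + 34/25 + 34/24 + ... + 34/3 + 34/2 = 97.05027.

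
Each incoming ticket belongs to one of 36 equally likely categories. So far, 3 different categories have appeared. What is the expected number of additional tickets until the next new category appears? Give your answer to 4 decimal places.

Each ticket yields a new category with probability (36-3)/36 = 33/36, so the wait is geometric with mean 36/33.
E = 36/33 = 1.09091.

1.0909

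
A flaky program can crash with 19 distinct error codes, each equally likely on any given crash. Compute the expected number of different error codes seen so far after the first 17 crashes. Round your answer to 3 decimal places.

For each error code, P(seen in 17 crashes) = 1 - (18/19)^17 = 0.6011.
By linearity of expectation, E[distinct seen] = 19·(1 - (18/19)^17) = 11.4216.

11.422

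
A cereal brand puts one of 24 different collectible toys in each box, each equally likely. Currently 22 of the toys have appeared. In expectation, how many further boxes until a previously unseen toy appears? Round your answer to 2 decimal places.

Each box yields a new toy with probability (24-22)/24 = 2/24, so the wait is geometric with mean 24/2.
E = 24/2 = 12.000.

12.00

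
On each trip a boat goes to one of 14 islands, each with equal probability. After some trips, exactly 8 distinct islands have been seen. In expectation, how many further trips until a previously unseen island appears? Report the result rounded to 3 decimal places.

The number of trips until the next new island is geometric with success probability 6/14, so its mean is 14/6.
E = 14/6 = 2.3333.

2.333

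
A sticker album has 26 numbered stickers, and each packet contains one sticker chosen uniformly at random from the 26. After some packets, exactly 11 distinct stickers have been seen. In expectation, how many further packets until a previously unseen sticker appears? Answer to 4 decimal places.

Each packet yields a new sticker with probability (26-11)/26 = 15/26, so the wait is geometric with mean 26/15.
E = 26/15 = 1.73333.

1.7333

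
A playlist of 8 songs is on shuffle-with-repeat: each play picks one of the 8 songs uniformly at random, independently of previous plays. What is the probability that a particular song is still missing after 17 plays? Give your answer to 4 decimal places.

0.1033

On each play the fixed song fails to appear with probability 7/8.
P(still missing after 17) = (7/8)^17 = 0.10331.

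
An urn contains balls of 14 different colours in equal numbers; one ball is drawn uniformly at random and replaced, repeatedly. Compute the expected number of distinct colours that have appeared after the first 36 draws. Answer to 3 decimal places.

For each colour, P(seen in 36 draws) = 1 - (13/14)^36 = 0.9306.
By linearity of expectation, E[distinct seen] = 14·(1 - (13/14)^36) = 13.0284.

13.028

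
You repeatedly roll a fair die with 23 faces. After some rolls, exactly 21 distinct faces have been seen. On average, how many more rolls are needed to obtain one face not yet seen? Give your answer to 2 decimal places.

Each roll yields a new face with probability (23-21)/23 = 2/23, so the wait is geometric with mean 23/2.
E = 23/2 = 11.500.

11.50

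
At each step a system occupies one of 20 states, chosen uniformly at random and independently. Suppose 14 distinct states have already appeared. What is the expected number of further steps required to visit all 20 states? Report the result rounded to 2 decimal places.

49.00

From k distinct to k+1 distinct takes on average 20/(20-k) steps.
Sum over k = 14,...,19: E = 20/6 + 20/5 + 20/4 + 20/3 + 20/2 + 20/1 = 49.000.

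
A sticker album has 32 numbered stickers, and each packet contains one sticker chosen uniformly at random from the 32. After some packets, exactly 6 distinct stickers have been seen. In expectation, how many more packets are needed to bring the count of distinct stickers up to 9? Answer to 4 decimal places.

With k distinct stickers already seen, the next new one takes an expected 32/(32-k) packets.
Sum over k = 6,...,8: E = 32/26 + 32/25 + 32/24 = 3.84410.

3.8441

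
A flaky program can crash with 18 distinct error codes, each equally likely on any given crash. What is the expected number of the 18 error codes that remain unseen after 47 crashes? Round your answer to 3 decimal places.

For each error code, P(unseen after 47) = (17/18)^47 = 0.0681.
By linearity of expectation, E[unseen] = 18·(17/18)^47 = 1.2262.

1.226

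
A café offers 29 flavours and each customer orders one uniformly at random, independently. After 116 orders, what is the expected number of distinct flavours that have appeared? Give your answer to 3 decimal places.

For each flavour, P(seen in 116 orders) = 1 - (28/29)^116 = 0.9829.
By linearity of expectation, E[distinct seen] = 29·(1 - (28/29)^116) = 28.5050.

28.505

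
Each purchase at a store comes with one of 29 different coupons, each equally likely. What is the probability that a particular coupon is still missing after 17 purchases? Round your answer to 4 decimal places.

On each purchase the fixed coupon fails to appear with probability 28/29.
P(still missing after 17) = (28/29)^17 = 0.55071.

0.5507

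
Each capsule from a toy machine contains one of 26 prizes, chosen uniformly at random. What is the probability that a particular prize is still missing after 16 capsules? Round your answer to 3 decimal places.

Each capsule misses the fixed prize with probability (26-1)/26 = 25/26, independently.
P(still missing after 16) = (25/26)^16 = 0.5339.

0.534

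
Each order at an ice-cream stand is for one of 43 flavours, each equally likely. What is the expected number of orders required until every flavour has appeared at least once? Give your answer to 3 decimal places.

Split into phases: going from k distinct to k+1 distinct takes on average 43/(43-k) orders.
E[T] = 43/43 + 43/42 + 43/41 + ... + 43/2 + 43/1 = 43·H_{43}.
H_{43} = 4.3500, so E[T] = 187.0499.

187.050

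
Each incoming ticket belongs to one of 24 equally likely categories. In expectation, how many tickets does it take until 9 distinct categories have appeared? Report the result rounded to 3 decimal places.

Going from k to k+1 distinct takes a geometric number of tickets with mean 24/(24-k).
Sum over k = 0,...,8: E = 24/24 + 24/23 + 24/22 + ... + 24/17 + 24/16 = 10.9855.

10.986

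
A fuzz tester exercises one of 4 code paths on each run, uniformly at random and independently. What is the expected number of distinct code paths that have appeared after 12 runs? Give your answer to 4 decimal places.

For each code path, P(seen in 12 runs) = 1 - (3/4)^12 = 0.96832.
By linearity of expectation, E[distinct seen] = 4·(1 - (3/4)^12) = 3.87329.

3.8733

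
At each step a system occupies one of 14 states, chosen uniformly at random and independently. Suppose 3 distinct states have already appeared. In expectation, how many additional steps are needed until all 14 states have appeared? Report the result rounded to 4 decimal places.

With k distinct states already seen, the next new one takes an expected 14/(14-k) steps.
Sum over k = 3,...,13: E = 14/11 + 14/10 + 14/9 + ... + 14/2 + 14/1 = 42.27828.

42.2783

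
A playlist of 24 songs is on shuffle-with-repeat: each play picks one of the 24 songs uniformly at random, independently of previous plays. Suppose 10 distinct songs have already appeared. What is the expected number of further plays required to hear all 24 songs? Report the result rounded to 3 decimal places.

With k distinct songs already seen, the next new one takes an expected 24/(24-k) plays.
Sum over k = 10,...,23: E = 24/14 + 24/13 + 24/12 + ... + 24/2 + 24/1 = 78.0375.

78.037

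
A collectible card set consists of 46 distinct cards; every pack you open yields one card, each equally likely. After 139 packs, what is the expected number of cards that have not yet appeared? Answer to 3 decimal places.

2.167

For each card, P(unseen after 139) = (45/46)^139 = 0.0471.
By linearity of expectation, E[unseen] = 46·(45/46)^139 = 2.1675.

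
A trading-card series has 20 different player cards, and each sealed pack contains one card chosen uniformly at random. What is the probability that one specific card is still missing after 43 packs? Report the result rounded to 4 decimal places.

On each pack the fixed card fails to appear with probability 19/20.
P(still missing after 43) = (19/20)^43 = 0.11018.

0.1102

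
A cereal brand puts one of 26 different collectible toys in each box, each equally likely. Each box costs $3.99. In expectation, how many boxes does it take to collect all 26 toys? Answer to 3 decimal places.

100.215

After k distinct toys have appeared, the next box gives a new one with probability (26-k)/26, so the expected wait for the (k+1)-th is 26/(26-k).
E[T] = 26/26 + 26/25 + 26/24 + ... + 26/2 + 26/1 = 26·H_{26}.
H_{26} = 3.8544, so E[T] = 100.2149.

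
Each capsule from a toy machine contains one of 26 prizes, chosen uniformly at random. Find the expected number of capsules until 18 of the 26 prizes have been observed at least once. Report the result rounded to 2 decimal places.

With k distinct prizes already seen, the next new one arrives after an expected 26/(26-k) capsules.
Sum over k = 0,...,17: E = 26/26 + 26/25 + 26/24 + ... + 26/10 + 26/9 = 29.551.

29.55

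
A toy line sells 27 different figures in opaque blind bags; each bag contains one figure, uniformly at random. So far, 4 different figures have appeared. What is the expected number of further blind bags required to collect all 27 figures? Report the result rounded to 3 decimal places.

With k distinct figures already seen, the next new one takes an expected 27/(27-k) blind bags.
Sum over k = 4,...,26: E = 27/23 + 27/22 + 27/21 + ... + 27/2 + 27/1 = 100.8259.

100.826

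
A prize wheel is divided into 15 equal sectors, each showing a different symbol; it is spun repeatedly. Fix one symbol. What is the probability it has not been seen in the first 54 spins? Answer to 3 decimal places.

On each spin the fixed symbol fails to appear with probability 14/15.
P(still missing after 54) = (14/15)^54 = 0.0241.

0.024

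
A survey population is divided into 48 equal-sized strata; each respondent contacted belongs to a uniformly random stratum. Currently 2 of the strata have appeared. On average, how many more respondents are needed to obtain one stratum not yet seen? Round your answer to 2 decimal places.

1.04

Each respondent yields a new stratum with probability (48-2)/48 = 46/48, so the wait is geometric with mean 48/46.
E = 48/46 = 1.043.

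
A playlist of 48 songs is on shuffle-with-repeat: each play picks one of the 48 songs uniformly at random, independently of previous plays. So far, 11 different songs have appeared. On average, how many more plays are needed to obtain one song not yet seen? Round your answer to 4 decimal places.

Each play yields a new song with probability (48-11)/48 = 37/48, so the wait is geometric with mean 48/37.
E = 48/37 = 1.29730.

1.2973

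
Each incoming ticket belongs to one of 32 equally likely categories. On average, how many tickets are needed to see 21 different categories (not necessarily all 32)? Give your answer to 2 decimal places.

33.24

Going from k to k+1 distinct takes a geometric number of tickets with mean 32/(32-k).
Sum over k = 0,...,20: E = 32/32 + 32/31 + 32/30 + ... + 32/13 + 32/12 = 33.236.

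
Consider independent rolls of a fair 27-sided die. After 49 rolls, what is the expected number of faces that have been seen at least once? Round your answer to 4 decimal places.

22.7515

For each face, P(seen in 49 rolls) = 1 - (26/27)^49 = 0.84265.
By linearity of expectation, E[distinct seen] = 27·(1 - (26/27)^49) = 22.75152.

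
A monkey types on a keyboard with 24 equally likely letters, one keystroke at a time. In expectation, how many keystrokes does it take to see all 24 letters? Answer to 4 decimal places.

90.6230

Split into phases: going from k distinct to k+1 distinct takes on average 24/(24-k) keystrokes.
E[T] = 24/24 + 24/23 + 24/22 + ... + 24/2 + 24/1 = 24·H_{24}.
H_{24} = 3.77596, so E[T] = 90.62300.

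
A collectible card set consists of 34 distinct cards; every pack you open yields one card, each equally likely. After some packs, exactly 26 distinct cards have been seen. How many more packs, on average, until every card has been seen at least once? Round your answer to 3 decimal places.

92.407

From k distinct to k+1 distinct takes on average 34/(34-k) packs.
Sum over k = 26,...,33: E = 34/8 + 34/7 + 34/6 + ... + 34/2 + 34/1 = 92.4071.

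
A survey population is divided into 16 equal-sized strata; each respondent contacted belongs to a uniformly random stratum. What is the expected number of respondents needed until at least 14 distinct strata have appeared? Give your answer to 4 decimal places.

With k distinct strata already seen, the next new one arrives after an expected 16/(16-k) respondents.
Sum over k = 0,...,13: E = 16/16 + 16/15 + 16/14 + ... + 16/4 + 16/3 = 30.09166.

30.0917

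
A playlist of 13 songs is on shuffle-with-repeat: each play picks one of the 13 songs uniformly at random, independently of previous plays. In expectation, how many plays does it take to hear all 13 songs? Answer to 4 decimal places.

41.3417

The wait to go from k to k+1 distinct songs is geometric with mean 13/(13-k).
E[T] = 13/13 + 13/12 + 13/11 + ... + 13/2 + 13/1 = 13·H_{13}.
H_{13} = 3.18013, so E[T] = 41.34174.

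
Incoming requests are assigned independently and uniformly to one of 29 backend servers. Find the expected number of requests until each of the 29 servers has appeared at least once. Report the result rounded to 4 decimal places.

114.8880

The wait to go from k to k+1 distinct servers is geometric with mean 29/(29-k).
E[T] = 29/29 + 29/28 + 29/27 + ... + 29/2 + 29/1 = 29·H_{29}.
H_{29} = 3.96165, so E[T] = 114.88796.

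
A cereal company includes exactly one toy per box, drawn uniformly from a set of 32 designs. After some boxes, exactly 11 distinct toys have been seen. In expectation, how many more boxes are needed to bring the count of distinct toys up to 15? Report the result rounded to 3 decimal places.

With k distinct toys already seen, the next new one takes an expected 32/(32-k) boxes.
Sum over k = 11,...,14: E = 32/21 + 32/20 + 32/19 + 32/18 = 6.5858.

6.586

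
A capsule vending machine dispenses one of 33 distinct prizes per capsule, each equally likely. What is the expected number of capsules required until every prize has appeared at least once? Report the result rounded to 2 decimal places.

Split into phases: going from k distinct to k+1 distinct takes on average 33/(33-k) capsules.
E[T] = 33/33 + 33/32 + 33/31 + ... + 33/2 + 33/1 = 33·H_{33}.
H_{33} = 4.089, so E[T] = 134.930.

134.93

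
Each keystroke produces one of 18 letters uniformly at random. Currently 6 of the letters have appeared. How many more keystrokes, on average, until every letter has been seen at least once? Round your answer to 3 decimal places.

From k distinct to k+1 distinct takes on average 18/(18-k) keystrokes.
Sum over k = 6,...,17: E = 18/12 + 18/11 + 18/10 + ... + 18/2 + 18/1 = 55.8578.

55.858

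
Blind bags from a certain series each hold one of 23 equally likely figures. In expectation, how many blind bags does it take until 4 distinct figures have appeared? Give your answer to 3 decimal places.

Going from k to k+1 distinct takes a geometric number of blind bags with mean 23/(23-k).
Sum over k = 0,...,3: E = 23/23 + 23/22 + 23/21 + 23/20 = 4.2907.

4.291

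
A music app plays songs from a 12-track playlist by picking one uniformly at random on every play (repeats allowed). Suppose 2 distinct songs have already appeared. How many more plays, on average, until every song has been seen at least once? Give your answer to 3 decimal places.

From k distinct to k+1 distinct takes on average 12/(12-k) plays.
Sum over k = 2,...,11: E = 12/10 + 12/9 + 12/8 + ... + 12/2 + 12/1 = 35.1476.

35.148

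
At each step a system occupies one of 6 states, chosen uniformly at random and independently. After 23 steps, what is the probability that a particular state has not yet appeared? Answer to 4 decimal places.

0.0151

Each step misses the fixed state with probability (6-1)/6 = 5/6, independently.
P(still missing after 23) = (5/6)^23 = 0.01509.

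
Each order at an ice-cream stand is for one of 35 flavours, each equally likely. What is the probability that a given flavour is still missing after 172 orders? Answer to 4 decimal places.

0.0068

On each order the fixed flavour fails to appear with probability 34/35.
P(still missing after 172) = (34/35)^172 = 0.00683.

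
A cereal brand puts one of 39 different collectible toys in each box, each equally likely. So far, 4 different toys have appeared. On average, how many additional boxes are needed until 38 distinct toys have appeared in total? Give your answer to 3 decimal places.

122.724

With k distinct toys already seen, the next new one takes an expected 39/(39-k) boxes.
Sum over k = 4,...,37: E = 39/35 + 39/34 + 39/33 + ... + 39/3 + 39/2 = 122.7245.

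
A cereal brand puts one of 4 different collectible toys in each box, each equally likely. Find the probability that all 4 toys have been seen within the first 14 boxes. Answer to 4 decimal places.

0.9291

Let A_i be the event that toy i is missing after 14 boxes. By inclusion–exclusion on the A_i,
P(all seen) = Σ_{j=0}^{4} (-1)^j C(4,j)((4-j)/4)^14
= 1.00000 - 0.07127 + 0.00037 - 0.00000 + 0.00000
= 0.92909.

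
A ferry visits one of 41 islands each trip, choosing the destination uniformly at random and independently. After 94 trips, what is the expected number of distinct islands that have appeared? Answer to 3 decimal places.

For each island, P(seen in 94 trips) = 1 - (40/41)^94 = 0.9018.
By linearity of expectation, E[distinct seen] = 41·(1 - (40/41)^94) = 36.9752.

36.975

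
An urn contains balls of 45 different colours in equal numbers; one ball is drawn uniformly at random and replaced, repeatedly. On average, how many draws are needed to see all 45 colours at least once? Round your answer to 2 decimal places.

197.77

After k distinct colours have appeared, the next draw gives a new one with probability (45-k)/45, so the expected wait for the (k+1)-th is 45/(45-k).
E[T] = 45/45 + 45/44 + 45/43 + ... + 45/2 + 45/1 = 45·H_{45}.
H_{45} = 4.395, so E[T] = 197.773.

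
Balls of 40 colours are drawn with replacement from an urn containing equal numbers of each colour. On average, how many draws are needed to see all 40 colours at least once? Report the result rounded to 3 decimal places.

After k distinct colours have appeared, the next draw gives a new one with probability (40-k)/40, so the expected wait for the (k+1)-th is 40/(40-k).
E[T] = 40/40 + 40/39 + 40/38 + ... + 40/2 + 40/1 = 40·H_{40}.
H_{40} = 4.2785, so E[T] = 171.1417.

171.142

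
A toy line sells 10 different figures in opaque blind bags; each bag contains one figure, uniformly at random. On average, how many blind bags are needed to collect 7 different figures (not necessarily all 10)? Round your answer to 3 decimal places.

With k distinct figures already seen, the next new one arrives after an expected 10/(10-k) blind bags.
Sum over k = 0,...,6: E = 10/10 + 10/9 + 10/8 + ... + 10/5 + 10/4 = 10.9563.

10.956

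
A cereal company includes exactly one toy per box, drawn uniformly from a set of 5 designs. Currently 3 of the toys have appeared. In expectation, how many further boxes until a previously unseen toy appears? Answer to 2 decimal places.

2.50

Each box yields a new toy with probability (5-3)/5 = 2/5, so the wait is geometric with mean 5/2.
E = 5/2 = 2.500.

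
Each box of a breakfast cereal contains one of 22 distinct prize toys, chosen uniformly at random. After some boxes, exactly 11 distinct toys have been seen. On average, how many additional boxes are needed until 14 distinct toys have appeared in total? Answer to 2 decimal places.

The wait to go from k to k+1 distinct toys is geometric with mean 22/(22-k).
Sum over k = 11,...,13: E = 22/11 + 22/10 + 22/9 = 6.644.

6.64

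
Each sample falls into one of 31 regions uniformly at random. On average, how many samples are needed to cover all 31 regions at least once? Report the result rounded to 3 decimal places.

Split into phases: going from k distinct to k+1 distinct takes on average 31/(31-k) samples.
E[T] = 31/31 + 31/30 + 31/29 + ... + 31/2 + 31/1 = 31·H_{31}.
H_{31} = 4.0272, so E[T] = 124.8446.

124.845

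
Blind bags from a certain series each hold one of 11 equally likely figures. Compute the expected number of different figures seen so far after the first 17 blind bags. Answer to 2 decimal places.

8.82

For each figure, P(seen in 17 blind bags) = 1 - (10/11)^17 = 0.802.
By linearity of expectation, E[distinct seen] = 11·(1 - (10/11)^17) = 8.824.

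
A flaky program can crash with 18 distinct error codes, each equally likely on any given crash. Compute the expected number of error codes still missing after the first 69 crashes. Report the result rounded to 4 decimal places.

0.3487

For each error code, P(unseen after 69) = (17/18)^69 = 0.01937.
By linearity of expectation, E[unseen] = 18·(17/18)^69 = 0.34869.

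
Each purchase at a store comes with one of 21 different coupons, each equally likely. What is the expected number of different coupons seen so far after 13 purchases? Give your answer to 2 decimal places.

For each coupon, P(seen in 13 purchases) = 1 - (20/21)^13 = 0.470.
By linearity of expectation, E[distinct seen] = 21·(1 - (20/21)^13) = 9.863.

9.86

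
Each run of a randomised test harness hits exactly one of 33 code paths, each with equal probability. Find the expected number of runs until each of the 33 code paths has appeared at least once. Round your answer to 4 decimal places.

Split into phases: going from k distinct to k+1 distinct takes on average 33/(33-k) runs.
E[T] = 33/33 + 33/32 + 33/31 + ... + 33/2 + 33/1 = 33·H_{33}.
H_{33} = 4.08880, so E[T] = 134.93034.

134.9303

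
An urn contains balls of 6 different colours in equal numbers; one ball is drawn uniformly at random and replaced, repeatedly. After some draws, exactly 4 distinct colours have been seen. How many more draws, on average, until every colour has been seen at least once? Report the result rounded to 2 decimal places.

From k distinct to k+1 distinct takes on average 6/(6-k) draws.
Sum over k = 4,...,5: E = 6/2 + 6/1 = 9.000.

9.00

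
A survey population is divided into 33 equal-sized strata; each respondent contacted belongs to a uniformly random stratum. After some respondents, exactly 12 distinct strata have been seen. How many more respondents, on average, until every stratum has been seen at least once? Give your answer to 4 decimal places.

From k distinct to k+1 distinct takes on average 33/(33-k) respondents.
Sum over k = 12,...,32: E = 33/21 + 33/20 + 33/19 + ... + 33/2 + 33/1 = 120.29684.

120.2968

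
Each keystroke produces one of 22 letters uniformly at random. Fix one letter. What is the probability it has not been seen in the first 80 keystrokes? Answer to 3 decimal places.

0.024

On each keystroke the fixed letter fails to appear with probability 21/22.
P(still missing after 80) = (21/22)^80 = 0.0242.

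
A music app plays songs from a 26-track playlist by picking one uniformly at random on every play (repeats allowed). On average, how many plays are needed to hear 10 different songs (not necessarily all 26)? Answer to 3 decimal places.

With k distinct songs already seen, the next new one arrives after an expected 26/(26-k) plays.
Sum over k = 0,...,9: E = 26/26 + 26/25 + 26/24 + ... + 26/18 + 26/17 = 12.3160.

12.316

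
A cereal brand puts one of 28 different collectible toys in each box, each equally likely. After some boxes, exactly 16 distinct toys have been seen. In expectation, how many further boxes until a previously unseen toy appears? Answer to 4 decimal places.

2.3333

The number of boxes until the next new toy is geometric with success probability 12/28, so its mean is 28/12.
E = 28/12 = 2.33333.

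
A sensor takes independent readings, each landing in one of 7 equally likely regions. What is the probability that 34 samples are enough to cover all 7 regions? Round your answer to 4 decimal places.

By inclusion–exclusion over which regions are missing,
P(all seen) = Σ_{j=0}^{7} (-1)^j C(7,j)((7-j)/7)^34
= 1.00000 - 0.03706 + 0.00023 - 0.00000 + 0.00000 - 0.00000 + 0.00000 - 0.00000
= 0.96317.

0.9632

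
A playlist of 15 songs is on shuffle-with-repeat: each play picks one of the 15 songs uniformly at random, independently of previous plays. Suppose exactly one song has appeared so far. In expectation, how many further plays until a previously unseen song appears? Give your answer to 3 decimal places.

The number of plays until the next new song is geometric with success probability 14/15, so its mean is 15/14.
E = 15/14 = 1.0714.

1.071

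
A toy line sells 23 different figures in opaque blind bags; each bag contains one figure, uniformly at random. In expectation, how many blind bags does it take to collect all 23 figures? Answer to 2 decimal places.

85.89

The wait to go from k to k+1 distinct figures is geometric with mean 23/(23-k).
E[T] = 23/23 + 23/22 + 23/21 + ... + 23/2 + 23/1 = 23·H_{23}.
H_{23} = 3.734, so E[T] = 85.889.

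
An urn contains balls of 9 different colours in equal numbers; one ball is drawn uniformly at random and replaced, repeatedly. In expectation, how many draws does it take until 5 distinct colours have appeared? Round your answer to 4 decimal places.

6.7107

With k distinct colours already seen, the next new one arrives after an expected 9/(9-k) draws.
Sum over k = 0,...,4: E = 9/9 + 9/8 + 9/7 + 9/6 + 9/5 = 6.71071.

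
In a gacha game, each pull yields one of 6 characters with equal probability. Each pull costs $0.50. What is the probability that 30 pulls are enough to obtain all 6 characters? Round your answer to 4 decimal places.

0.9748

Let A_i be the event that character i is missing after 30 pulls. By inclusion–exclusion on the A_i,
P(all seen) = Σ_{j=0}^{6} (-1)^j C(6,j)((6-j)/6)^30
= 1.00000 - 0.02528 + 0.00008 - 0.00000 + 0.00000 - 0.00000 + 0.00000
= 0.97480.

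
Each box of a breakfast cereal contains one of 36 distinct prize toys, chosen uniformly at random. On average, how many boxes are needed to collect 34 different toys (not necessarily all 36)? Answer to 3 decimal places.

96.284

With k distinct toys already seen, the next new one arrives after an expected 36/(36-k) boxes.
Sum over k = 0,...,33: E = 36/36 + 36/35 + 36/34 + ... + 36/4 + 36/3 = 96.2841.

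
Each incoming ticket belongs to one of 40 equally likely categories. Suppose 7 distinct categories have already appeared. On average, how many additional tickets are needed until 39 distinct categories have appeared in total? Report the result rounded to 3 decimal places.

With k distinct categories already seen, the next new one takes an expected 40/(40-k) tickets.
Sum over k = 7,...,38: E = 40/33 + 40/32 + 40/31 + ... + 40/3 + 40/2 = 123.5519.

123.552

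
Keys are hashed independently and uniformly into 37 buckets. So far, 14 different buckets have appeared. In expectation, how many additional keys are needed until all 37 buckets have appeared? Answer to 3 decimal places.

The wait to go from k to k+1 distinct buckets is geometric with mean 37/(37-k).
Sum over k = 14,...,36: E = 37/23 + 37/22 + 37/21 + ... + 37/2 + 37/1 = 138.1688.

138.169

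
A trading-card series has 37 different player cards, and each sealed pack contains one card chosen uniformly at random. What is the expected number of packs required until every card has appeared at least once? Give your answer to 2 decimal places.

Split into phases: going from k distinct to k+1 distinct takes on average 37/(37-k) packs.
E[T] = 37/37 + 37/36 + 37/35 + ... + 37/2 + 37/1 = 37·H_{37}.
H_{37} = 4.202, so E[T] = 155.459.

155.46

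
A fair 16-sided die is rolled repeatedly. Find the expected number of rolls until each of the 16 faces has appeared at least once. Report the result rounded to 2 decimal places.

54.09

The wait to go from k to k+1 distinct faces is geometric with mean 16/(16-k).
E[T] = 16/16 + 16/15 + 16/14 + ... + 16/2 + 16/1 = 16·H_{16}.
H_{16} = 3.381, so E[T] = 54.092.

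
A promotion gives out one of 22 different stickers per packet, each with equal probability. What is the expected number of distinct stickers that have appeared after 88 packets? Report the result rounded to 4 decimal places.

21.6331

For each sticker, P(seen in 88 packets) = 1 - (21/22)^88 = 0.98332.
By linearity of expectation, E[distinct seen] = 22·(1 - (21/22)^88) = 21.63312.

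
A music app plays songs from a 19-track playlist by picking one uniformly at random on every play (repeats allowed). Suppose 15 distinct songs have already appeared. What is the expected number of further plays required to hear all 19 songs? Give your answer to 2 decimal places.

The wait to go from k to k+1 distinct songs is geometric with mean 19/(19-k).
Sum over k = 15,...,18: E = 19/4 + 19/3 + 19/2 + 19/1 = 39.583.

39.58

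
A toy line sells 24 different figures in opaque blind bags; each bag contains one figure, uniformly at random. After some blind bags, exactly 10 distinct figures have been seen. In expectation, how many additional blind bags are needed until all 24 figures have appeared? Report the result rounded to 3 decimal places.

78.037

The wait to go from k to k+1 distinct figures is geometric with mean 24/(24-k).
Sum over k = 10,...,23: E = 24/14 + 24/13 + 24/12 + ... + 24/2 + 24/1 = 78.0375.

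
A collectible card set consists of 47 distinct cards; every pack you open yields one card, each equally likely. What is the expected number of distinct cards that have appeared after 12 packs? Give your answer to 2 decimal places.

For each card, P(seen in 12 packs) = 1 - (46/47)^12 = 0.227.
By linearity of expectation, E[distinct seen] = 47·(1 - (46/47)^12) = 10.691.

10.69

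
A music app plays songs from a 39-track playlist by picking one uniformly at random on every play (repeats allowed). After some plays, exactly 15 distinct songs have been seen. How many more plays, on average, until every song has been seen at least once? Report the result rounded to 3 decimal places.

147.262

From k distinct to k+1 distinct takes on average 39/(39-k) plays.
Sum over k = 15,...,38: E = 39/24 + 39/23 + 39/22 + ... + 39/2 + 39/1 = 147.2624.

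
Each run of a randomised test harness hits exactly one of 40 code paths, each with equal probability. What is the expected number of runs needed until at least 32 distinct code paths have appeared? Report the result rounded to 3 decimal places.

62.427

Going from k to k+1 distinct takes a geometric number of runs with mean 40/(40-k).
Sum over k = 0,...,31: E = 40/40 + 40/39 + 40/38 + ... + 40/10 + 40/9 = 62.4274.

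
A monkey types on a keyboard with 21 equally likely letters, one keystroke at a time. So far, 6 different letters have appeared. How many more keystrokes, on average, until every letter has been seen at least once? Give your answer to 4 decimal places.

The wait to go from k to k+1 distinct letters is geometric with mean 21/(21-k).
Sum over k = 6,...,20: E = 21/15 + 21/14 + 21/13 + ... + 21/2 + 21/1 = 69.68281.

69.6828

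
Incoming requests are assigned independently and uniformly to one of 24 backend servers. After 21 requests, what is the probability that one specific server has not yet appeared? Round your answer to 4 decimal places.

0.4091

On each request the fixed server fails to appear with probability 23/24.
P(still missing after 21) = (23/24)^21 = 0.40912.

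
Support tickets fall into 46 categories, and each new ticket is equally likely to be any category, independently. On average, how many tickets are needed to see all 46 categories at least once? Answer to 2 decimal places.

203.17

The wait to go from k to k+1 distinct categories is geometric with mean 46/(46-k).
E[T] = 46/46 + 46/45 + 46/44 + ... + 46/2 + 46/1 = 46·H_{46}.
H_{46} = 4.417, so E[T] = 203.168.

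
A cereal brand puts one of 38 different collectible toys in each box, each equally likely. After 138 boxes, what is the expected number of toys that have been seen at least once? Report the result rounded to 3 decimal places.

For each toy, P(seen in 138 boxes) = 1 - (37/38)^138 = 0.9748.
By linearity of expectation, E[distinct seen] = 38·(1 - (37/38)^138) = 37.0417.

37.042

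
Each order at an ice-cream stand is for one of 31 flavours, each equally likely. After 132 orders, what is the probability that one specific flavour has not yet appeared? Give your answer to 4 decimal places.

0.0132

On each order the fixed flavour fails to appear with probability 30/31.
P(still missing after 132) = (30/31)^132 = 0.01319.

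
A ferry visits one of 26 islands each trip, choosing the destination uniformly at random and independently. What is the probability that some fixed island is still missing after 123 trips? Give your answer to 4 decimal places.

Each trip misses the fixed island with probability (26-1)/26 = 25/26, independently.
P(still missing after 123) = (25/26)^123 = 0.00803.

0.0080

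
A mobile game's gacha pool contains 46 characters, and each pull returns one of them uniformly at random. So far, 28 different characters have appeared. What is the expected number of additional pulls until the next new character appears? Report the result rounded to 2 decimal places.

2.56

Each pull yields a new character with probability (46-28)/46 = 18/46, so the wait is geometric with mean 46/18.
E = 46/18 = 2.556.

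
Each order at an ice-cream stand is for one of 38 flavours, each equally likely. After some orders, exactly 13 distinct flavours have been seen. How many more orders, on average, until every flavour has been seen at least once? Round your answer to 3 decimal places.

With k distinct flavours already seen, the next new one takes an expected 38/(38-k) orders.
Sum over k = 13,...,37: E = 38/25 + 38/24 + 38/23 + ... + 38/2 + 38/1 = 145.0064.

145.006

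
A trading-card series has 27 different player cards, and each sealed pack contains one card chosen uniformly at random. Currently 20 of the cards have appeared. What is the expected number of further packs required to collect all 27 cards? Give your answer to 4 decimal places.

The wait to go from k to k+1 distinct cards is geometric with mean 27/(27-k).
Sum over k = 20,...,26: E = 27/7 + 27/6 + 27/5 + ... + 27/2 + 27/1 = 70.00714.

70.0071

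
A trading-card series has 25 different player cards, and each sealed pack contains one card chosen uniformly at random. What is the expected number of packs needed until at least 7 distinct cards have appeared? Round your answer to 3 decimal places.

8.021

Going from k to k+1 distinct takes a geometric number of packs with mean 25/(25-k).
Sum over k = 0,...,6: E = 25/25 + 25/24 + 25/23 + ... + 25/20 + 25/19 = 8.0213.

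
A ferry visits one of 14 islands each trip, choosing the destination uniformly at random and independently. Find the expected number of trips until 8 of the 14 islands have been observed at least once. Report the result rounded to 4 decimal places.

11.2219

With k distinct islands already seen, the next new one arrives after an expected 14/(14-k) trips.
Sum over k = 0,...,7: E = 14/14 + 14/13 + 14/12 + ... + 14/8 + 14/7 = 11.22187.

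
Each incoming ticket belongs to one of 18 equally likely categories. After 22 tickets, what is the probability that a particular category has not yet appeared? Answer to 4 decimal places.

On each ticket the fixed category fails to appear with probability 17/18.
P(still missing after 22) = (17/18)^22 = 0.28437.

0.2844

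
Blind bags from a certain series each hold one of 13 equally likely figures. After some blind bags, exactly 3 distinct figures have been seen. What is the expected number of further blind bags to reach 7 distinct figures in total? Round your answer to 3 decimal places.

6.227

From k distinct to k+1 distinct takes on average 13/(13-k) blind bags.
Sum over k = 3,...,6: E = 13/10 + 13/9 + 13/8 + 13/7 = 6.2266.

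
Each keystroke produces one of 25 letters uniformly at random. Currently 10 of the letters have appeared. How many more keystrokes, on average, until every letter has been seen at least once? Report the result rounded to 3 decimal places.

With k distinct letters already seen, the next new one takes an expected 25/(25-k) keystrokes.
Sum over k = 10,...,24: E = 25/15 + 25/14 + 25/13 + ... + 25/2 + 25/1 = 82.9557.

82.956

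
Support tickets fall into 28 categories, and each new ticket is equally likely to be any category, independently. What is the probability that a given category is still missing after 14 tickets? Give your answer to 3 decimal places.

0.601

Each ticket misses the fixed category with probability (28-1)/28 = 27/28, independently.
P(still missing after 14) = (27/28)^14 = 0.6010.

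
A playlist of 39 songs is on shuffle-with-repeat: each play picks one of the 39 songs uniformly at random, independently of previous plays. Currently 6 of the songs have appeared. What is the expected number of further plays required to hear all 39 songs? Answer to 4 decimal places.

With k distinct songs already seen, the next new one takes an expected 39/(39-k) plays.
Sum over k = 6,...,38: E = 39/33 + 39/32 + 39/31 + ... + 39/2 + 39/1 = 159.46313.

159.4631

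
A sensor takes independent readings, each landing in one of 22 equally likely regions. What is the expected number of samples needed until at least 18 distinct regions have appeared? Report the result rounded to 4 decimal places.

35.3646

Going from k to k+1 distinct takes a geometric number of samples with mean 22/(22-k).
Sum over k = 0,...,17: E = 22/22 + 22/21 + 22/20 + ... + 22/6 + 22/5 = 35.36456.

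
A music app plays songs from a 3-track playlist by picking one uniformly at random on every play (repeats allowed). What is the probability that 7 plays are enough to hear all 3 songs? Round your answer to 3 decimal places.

Let A_i be the event that song i is missing after 7 plays. By inclusion–exclusion on the A_i,
P(all seen) = Σ_{j=0}^{3} (-1)^j C(3,j)((3-j)/3)^7
= 1.0000 - 0.1756 + 0.0014 - 0.0000
= 0.8258.

0.826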